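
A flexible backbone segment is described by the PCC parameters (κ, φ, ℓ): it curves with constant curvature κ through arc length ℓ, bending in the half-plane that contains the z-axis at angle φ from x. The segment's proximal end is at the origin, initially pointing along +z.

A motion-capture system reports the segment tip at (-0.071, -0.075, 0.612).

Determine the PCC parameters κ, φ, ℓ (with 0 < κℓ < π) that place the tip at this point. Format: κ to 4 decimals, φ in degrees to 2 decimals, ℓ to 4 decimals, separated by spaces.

ρ = √(x²+y²) = √(-0.071² + -0.075²) = 0.10328
φ = atan2(y, x) mod 360° = atan2(-0.075, -0.071) = 226.5694°
|p|² = ρ² + z² = 0.10328² + 0.612² = 0.38521
κ = 2ρ / |p|² = 2×0.10328 / 0.38521 = 0.53621
θ = 2·atan2(ρ, z) = 2·atan2(0.10328, 0.612) = 0.33435 rad
ℓ = θ/κ = 0.33435/0.53621 = 0.62355

0.5362 226.57 0.6236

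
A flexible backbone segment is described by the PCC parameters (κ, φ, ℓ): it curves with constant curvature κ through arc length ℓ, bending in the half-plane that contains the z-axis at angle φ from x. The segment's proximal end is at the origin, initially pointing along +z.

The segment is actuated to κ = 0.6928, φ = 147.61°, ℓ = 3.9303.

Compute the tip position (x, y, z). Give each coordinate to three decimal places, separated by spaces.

-2.332 1.480 0.587

θ = κ·ℓ = 0.6928 × 3.9303 = 2.72291 rad
ρ = (1 − cos θ)/κ = (1 − -0.91363)/0.6928 = 2.76216
z = sin θ / κ = 0.40656/0.6928 = 0.58683
x = ρ cos φ = 2.76216 × cos(147.61°) = -2.33243
y = ρ sin φ = 2.76216 × sin(147.61°) = 1.47963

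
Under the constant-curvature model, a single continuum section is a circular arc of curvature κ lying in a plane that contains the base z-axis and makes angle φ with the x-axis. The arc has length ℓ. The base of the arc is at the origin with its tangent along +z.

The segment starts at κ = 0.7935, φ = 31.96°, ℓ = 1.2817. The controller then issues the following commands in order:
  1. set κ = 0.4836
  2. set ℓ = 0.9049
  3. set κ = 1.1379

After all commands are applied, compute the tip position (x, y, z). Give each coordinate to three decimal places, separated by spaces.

0.362 0.226 0.753

initial: κ=0.7935, φ=31.96°, ℓ=1.2817
cmd 1: set κ=0.4836 → (κ,φ,ℓ)=(0.4836,31.96°,1.2817) → tip=(0.3264,0.2036,1.2012)
cmd 2: set ℓ=0.9049 → (κ,φ,ℓ)=(0.4836,31.96°,0.9049) → tip=(0.1653,0.1031,0.8763)
cmd 3: set κ=1.1379 → (κ,φ,ℓ)=(1.1379,31.96°,0.9049) → tip=(0.3616,0.2256,0.7533)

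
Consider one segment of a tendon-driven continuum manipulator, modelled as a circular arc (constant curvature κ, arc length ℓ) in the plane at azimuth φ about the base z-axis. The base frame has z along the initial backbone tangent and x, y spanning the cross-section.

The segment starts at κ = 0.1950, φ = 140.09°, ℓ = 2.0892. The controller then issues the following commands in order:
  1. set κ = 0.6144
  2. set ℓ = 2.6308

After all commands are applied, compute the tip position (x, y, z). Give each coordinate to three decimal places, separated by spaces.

-1.305 1.092 1.626

initial: κ=0.1950, φ=140.09°, ℓ=2.0892
cmd 1: set κ=0.6144 → (κ,φ,ℓ)=(0.6144,140.09°,2.0892) → tip=(-0.8948,0.7485,1.5609)
cmd 2: set ℓ=2.6308 → (κ,φ,ℓ)=(0.6144,140.09°,2.6308) → tip=(-1.3053,1.0918,1.6259)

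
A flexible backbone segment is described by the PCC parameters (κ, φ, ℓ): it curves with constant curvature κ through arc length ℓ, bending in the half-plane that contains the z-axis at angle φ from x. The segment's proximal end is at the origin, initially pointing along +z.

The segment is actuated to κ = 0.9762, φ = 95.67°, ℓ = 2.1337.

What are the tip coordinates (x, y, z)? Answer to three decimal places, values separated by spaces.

θ = κ·ℓ = 0.9762 × 2.1337 = 2.08292 rad
ρ = (1 − cos θ)/κ = (1 − -0.49003)/0.9762 = 1.52636
z = sin θ / κ = 0.87171/0.9762 = 0.89296
x = ρ cos φ = 1.52636 × cos(95.67°) = -0.15080
y = ρ sin φ = 1.52636 × sin(95.67°) = 1.51889

-0.151 1.519 0.893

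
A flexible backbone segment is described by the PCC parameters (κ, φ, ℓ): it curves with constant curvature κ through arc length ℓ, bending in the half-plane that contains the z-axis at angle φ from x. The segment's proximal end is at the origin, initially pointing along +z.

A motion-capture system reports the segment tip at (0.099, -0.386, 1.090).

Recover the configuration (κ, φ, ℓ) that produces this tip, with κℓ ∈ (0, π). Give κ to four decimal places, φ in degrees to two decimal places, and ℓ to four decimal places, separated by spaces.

0.5917 284.38 1.1847

ρ = √(x²+y²) = √(0.099² + -0.386²) = 0.39849
φ = atan2(y, x) mod 360° = atan2(-0.386, 0.099) = 284.3850°
|p|² = ρ² + z² = 0.39849² + 1.090² = 1.34690
κ = 2ρ / |p|² = 2×0.39849 / 1.34690 = 0.59172
θ = 2·atan2(ρ, z) = 2·atan2(0.39849, 1.090) = 0.70099 rad
ℓ = θ/κ = 0.70099/0.59172 = 1.18467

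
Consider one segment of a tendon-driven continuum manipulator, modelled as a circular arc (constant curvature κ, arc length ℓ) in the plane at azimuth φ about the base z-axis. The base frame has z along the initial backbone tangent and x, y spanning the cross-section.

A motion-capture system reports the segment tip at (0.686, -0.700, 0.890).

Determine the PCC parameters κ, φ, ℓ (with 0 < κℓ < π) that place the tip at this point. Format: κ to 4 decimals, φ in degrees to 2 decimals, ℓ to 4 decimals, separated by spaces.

1.1184 314.42 1.4906

ρ = √(x²+y²) = √(0.686² + -0.700²) = 0.98010
φ = atan2(y, x) mod 360° = atan2(-0.700, 0.686) = 314.4213°
|p|² = ρ² + z² = 0.98010² + 0.890² = 1.75270
κ = 2ρ / |p|² = 2×0.98010 / 1.75270 = 1.11839
θ = 2·atan2(ρ, z) = 2·atan2(0.98010, 0.890) = 1.66708 rad
ℓ = θ/κ = 1.66708/1.11839 = 1.49061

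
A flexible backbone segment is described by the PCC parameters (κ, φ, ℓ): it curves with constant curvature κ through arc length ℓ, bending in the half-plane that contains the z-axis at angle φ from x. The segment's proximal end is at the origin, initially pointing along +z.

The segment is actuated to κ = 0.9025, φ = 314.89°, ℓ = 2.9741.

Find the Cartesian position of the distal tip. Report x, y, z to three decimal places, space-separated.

θ = κ·ℓ = 0.9025 × 2.9741 = 2.68413 rad
ρ = (1 − cos θ)/κ = (1 − -0.89717)/0.9025 = 2.10213
z = sin θ / κ = 0.44168/0.9025 = 0.48939
x = ρ cos φ = 2.10213 × cos(314.89°) = 1.48358
y = ρ sin φ = 2.10213 × sin(314.89°) = -1.48928

1.484 -1.489 0.489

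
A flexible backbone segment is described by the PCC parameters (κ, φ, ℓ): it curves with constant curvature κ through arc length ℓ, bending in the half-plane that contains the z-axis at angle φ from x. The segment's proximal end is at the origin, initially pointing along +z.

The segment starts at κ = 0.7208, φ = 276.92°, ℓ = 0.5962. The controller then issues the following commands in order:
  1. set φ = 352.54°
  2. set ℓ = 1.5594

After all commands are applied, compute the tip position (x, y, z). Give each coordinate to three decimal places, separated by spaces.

0.781 -0.102 1.251

initial: κ=0.7208, φ=276.92°, ℓ=0.5962
cmd 1: set φ=352.54° → (κ,φ,ℓ)=(0.7208,352.54°,0.5962) → tip=(0.1251,-0.0164,0.5780)
cmd 2: set ℓ=1.5594 → (κ,φ,ℓ)=(0.7208,352.54°,1.5594) → tip=(0.7813,-0.1023,1.2512)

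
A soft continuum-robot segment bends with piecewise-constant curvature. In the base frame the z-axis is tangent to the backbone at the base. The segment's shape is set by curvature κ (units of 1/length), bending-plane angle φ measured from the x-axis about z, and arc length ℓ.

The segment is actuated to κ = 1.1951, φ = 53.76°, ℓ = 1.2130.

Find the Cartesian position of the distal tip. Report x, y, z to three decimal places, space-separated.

0.435 0.593 0.831

θ = κ·ℓ = 1.1951 × 1.2130 = 1.44966 rad
ρ = (1 − cos θ)/κ = (1 − 0.12084)/1.1951 = 0.73563
z = sin θ / κ = 0.99267/1.1951 = 0.83062
x = ρ cos φ = 0.73563 × cos(53.76°) = 0.43488
y = ρ sin φ = 0.73563 × sin(53.76°) = 0.59332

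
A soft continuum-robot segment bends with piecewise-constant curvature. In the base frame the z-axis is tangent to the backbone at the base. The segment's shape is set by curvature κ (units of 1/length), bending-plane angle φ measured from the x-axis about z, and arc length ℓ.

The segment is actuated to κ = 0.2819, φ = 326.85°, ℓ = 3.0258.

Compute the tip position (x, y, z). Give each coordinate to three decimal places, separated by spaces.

θ = κ·ℓ = 0.2819 × 3.0258 = 0.85297 rad
ρ = (1 − cos θ)/κ = (1 − 0.65775)/0.2819 = 1.21409
z = sin θ / κ = 0.75324/0.2819 = 2.67201
x = ρ cos φ = 1.21409 × cos(326.85°) = 1.01649
y = ρ sin φ = 1.21409 × sin(326.85°) = -0.66391

1.016 -0.664 2.672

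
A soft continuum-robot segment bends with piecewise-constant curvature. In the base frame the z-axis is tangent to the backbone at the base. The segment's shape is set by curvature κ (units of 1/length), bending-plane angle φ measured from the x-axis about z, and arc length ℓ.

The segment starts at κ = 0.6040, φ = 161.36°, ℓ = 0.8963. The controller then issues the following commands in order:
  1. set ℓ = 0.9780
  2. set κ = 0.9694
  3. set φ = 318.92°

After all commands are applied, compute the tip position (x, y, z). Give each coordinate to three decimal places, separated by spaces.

0.324 -0.282 0.838

initial: κ=0.6040, φ=161.36°, ℓ=0.8963
cmd 1: set ℓ=0.9780 → (κ,φ,ℓ)=(0.6040,161.36°,0.9780) → tip=(-0.2658,0.0897,0.9221)
cmd 2: set κ=0.9694 → (κ,φ,ℓ)=(0.9694,161.36°,0.9780) → tip=(-0.4074,0.1374,0.8379)
cmd 3: set φ=318.92° → (κ,φ,ℓ)=(0.9694,318.92°,0.9780) → tip=(0.3241,-0.2825,0.8379)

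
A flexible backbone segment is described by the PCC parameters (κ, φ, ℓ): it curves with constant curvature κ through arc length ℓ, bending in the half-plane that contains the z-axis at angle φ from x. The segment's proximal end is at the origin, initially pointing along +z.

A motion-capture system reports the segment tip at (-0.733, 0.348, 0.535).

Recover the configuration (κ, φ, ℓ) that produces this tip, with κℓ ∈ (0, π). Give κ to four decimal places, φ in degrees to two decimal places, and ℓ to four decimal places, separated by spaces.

1.7180 154.60 1.1501

ρ = √(x²+y²) = √(-0.733² + 0.348²) = 0.81141
φ = atan2(y, x) mod 360° = atan2(0.348, -0.733) = 154.6034°
|p|² = ρ² + z² = 0.81141² + 0.535² = 0.94462
κ = 2ρ / |p|² = 2×0.81141 / 0.94462 = 1.71797
θ = 2·atan2(ρ, z) = 2·atan2(0.81141, 0.535) = 1.97576 rad
ℓ = θ/κ = 1.97576/1.71797 = 1.15005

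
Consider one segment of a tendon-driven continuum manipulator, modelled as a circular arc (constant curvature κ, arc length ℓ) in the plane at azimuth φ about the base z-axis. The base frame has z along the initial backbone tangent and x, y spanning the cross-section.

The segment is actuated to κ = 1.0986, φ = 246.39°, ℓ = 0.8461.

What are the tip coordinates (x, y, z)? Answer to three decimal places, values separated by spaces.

θ = κ·ℓ = 1.0986 × 0.8461 = 0.92953 rad
ρ = (1 − cos θ)/κ = (1 − 0.59821)/1.0986 = 0.36573
z = sin θ / κ = 0.80134/1.0986 = 0.72942
x = ρ cos φ = 0.36573 × cos(246.39°) = -0.14648
y = ρ sin φ = 0.36573 × sin(246.39°) = -0.33511

-0.146 -0.335 0.729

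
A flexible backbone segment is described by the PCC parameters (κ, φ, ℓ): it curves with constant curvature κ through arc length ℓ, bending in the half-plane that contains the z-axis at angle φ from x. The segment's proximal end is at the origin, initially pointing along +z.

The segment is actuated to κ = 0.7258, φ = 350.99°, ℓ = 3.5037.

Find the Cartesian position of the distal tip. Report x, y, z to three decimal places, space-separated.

θ = κ·ℓ = 0.7258 × 3.5037 = 2.54299 rad
ρ = (1 − cos θ)/κ = (1 − -0.82612)/0.7258 = 2.51601
z = sin θ / κ = 0.56349/0.7258 = 0.77637
x = ρ cos φ = 2.51601 × cos(350.99°) = 2.48497
y = ρ sin φ = 2.51601 × sin(350.99°) = -0.39402

2.485 -0.394 0.776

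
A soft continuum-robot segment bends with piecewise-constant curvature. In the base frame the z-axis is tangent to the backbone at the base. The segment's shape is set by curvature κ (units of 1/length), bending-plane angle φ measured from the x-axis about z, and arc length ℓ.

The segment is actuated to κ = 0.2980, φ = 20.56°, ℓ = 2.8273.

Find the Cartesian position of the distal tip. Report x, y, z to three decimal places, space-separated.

θ = κ·ℓ = 0.2980 × 2.8273 = 0.84254 rad
ρ = (1 − cos θ)/κ = (1 − 0.66557)/0.2980 = 1.12224
z = sin θ / κ = 0.74633/0.2980 = 2.50447
x = ρ cos φ = 1.12224 × cos(20.56°) = 1.05076
y = ρ sin φ = 1.12224 × sin(20.56°) = 0.39412

1.051 0.394 2.504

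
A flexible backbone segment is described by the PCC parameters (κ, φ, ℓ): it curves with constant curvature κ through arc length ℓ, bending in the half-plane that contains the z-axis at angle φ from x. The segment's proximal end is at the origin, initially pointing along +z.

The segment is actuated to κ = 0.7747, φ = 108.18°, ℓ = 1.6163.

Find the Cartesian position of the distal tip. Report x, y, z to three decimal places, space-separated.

-0.277 0.842 1.226

θ = κ·ℓ = 0.7747 × 1.6163 = 1.25215 rad
ρ = (1 − cos θ)/κ = (1 − 0.31328)/0.7747 = 0.88643
z = sin θ / κ = 0.94966/0.7747 = 1.22584
x = ρ cos φ = 0.88643 × cos(108.18°) = -0.27657
y = ρ sin φ = 0.88643 × sin(108.18°) = 0.84218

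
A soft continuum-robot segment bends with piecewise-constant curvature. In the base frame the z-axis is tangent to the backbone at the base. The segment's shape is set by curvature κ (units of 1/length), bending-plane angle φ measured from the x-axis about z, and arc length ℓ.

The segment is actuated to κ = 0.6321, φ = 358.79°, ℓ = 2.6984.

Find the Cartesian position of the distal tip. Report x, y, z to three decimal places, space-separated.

1.794 -0.038 1.568

θ = κ·ℓ = 0.6321 × 2.6984 = 1.70566 rad
ρ = (1 − cos θ)/κ = (1 − -0.13445)/0.6321 = 1.79474
z = sin θ / κ = 0.99092/0.6321 = 1.56766
x = ρ cos φ = 1.79474 × cos(358.79°) = 1.79434
y = ρ sin φ = 1.79474 × sin(358.79°) = -0.03790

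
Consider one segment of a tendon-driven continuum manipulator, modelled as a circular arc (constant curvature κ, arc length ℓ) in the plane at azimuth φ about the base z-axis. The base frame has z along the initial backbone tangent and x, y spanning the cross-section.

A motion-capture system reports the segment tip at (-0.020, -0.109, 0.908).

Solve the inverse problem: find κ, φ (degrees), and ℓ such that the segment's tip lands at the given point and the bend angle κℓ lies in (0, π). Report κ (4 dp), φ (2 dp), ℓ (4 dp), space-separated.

0.2649 259.60 0.9170

ρ = √(x²+y²) = √(-0.020² + -0.109²) = 0.11082
φ = atan2(y, x) mod 360° = atan2(-0.109, -0.020) = 259.6027°
|p|² = ρ² + z² = 0.11082² + 0.908² = 0.83675
κ = 2ρ / |p|² = 2×0.11082 / 0.83675 = 0.26488
θ = 2·atan2(ρ, z) = 2·atan2(0.11082, 0.908) = 0.24289 rad
ℓ = θ/κ = 0.24289/0.26488 = 0.91699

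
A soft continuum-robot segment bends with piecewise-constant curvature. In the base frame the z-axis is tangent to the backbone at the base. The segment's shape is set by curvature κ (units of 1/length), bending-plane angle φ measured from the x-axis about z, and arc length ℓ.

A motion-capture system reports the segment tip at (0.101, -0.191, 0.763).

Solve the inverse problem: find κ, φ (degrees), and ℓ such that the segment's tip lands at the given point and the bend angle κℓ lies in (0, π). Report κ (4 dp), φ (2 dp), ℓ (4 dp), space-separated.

ρ = √(x²+y²) = √(0.101² + -0.191²) = 0.21606
φ = atan2(y, x) mod 360° = atan2(-0.191, 0.101) = 297.8697°
|p|² = ρ² + z² = 0.21606² + 0.763² = 0.62885
κ = 2ρ / |p|² = 2×0.21606 / 0.62885 = 0.68716
θ = 2·atan2(ρ, z) = 2·atan2(0.21606, 0.763) = 0.55190 rad
ℓ = θ/κ = 0.55190/0.68716 = 0.80316

0.6872 297.87 0.8032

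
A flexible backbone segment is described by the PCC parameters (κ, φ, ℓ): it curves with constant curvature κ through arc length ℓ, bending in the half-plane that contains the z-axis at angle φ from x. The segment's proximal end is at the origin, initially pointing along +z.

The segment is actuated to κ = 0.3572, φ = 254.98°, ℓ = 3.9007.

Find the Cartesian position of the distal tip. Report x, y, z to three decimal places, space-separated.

θ = κ·ℓ = 0.3572 × 3.9007 = 1.39333 rad
ρ = (1 − cos θ)/κ = (1 − 0.17654)/0.3572 = 2.30533
z = sin θ / κ = 0.98429/0.3572 = 2.75558
x = ρ cos φ = 2.30533 × cos(254.98°) = -0.59744
y = ρ sin φ = 2.30533 × sin(254.98°) = -2.22657

-0.597 -2.227 2.756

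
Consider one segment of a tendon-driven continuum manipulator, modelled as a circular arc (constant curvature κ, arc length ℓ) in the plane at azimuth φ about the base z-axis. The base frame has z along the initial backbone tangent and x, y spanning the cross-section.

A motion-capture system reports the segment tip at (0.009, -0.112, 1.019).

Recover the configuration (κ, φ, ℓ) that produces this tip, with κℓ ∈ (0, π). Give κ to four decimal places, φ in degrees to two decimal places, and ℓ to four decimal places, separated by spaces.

ρ = √(x²+y²) = √(0.009² + -0.112²) = 0.11236
φ = atan2(y, x) mod 360° = atan2(-0.112, 0.009) = 274.5943°
|p|² = ρ² + z² = 0.11236² + 1.019² = 1.05099
κ = 2ρ / |p|² = 2×0.11236 / 1.05099 = 0.21382
θ = 2·atan2(ρ, z) = 2·atan2(0.11236, 1.019) = 0.21964 rad
ℓ = θ/κ = 0.21964/0.21382 = 1.02724

0.2138 274.59 1.0272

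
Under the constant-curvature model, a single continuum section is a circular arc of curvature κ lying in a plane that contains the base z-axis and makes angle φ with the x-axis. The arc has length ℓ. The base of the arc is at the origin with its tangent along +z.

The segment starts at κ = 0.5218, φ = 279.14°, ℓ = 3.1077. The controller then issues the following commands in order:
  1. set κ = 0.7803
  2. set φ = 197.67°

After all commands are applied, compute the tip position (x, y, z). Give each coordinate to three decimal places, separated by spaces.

initial: κ=0.5218, φ=279.14°, ℓ=3.1077
cmd 1: set κ=0.7803 → (κ,φ,ℓ)=(0.7803,279.14°,3.1077) → tip=(0.3571,-2.2193,0.8418)
cmd 2: set φ=197.67° → (κ,φ,ℓ)=(0.7803,197.67°,3.1077) → tip=(-2.1418,-0.6823,0.8418)

-2.142 -0.682 0.842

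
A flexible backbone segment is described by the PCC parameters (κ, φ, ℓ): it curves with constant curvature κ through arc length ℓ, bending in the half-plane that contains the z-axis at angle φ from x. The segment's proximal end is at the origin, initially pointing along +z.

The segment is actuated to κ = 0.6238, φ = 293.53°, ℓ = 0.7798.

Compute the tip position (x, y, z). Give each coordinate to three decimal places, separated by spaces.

0.074 -0.170 0.749

θ = κ·ℓ = 0.6238 × 0.7798 = 0.48644 rad
ρ = (1 − cos θ)/κ = (1 − 0.88400)/0.6238 = 0.18595
z = sin θ / κ = 0.46748/0.6238 = 0.74941
x = ρ cos φ = 0.18595 × cos(293.53°) = 0.07424
y = ρ sin φ = 0.18595 × sin(293.53°) = -0.17049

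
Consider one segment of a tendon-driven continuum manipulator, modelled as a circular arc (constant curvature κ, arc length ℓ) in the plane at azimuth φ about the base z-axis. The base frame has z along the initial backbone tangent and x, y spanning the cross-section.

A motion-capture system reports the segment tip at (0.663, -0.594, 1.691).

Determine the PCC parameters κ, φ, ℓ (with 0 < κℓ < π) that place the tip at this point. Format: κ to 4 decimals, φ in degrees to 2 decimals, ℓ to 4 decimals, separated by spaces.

ρ = √(x²+y²) = √(0.663² + -0.594²) = 0.89017
φ = atan2(y, x) mod 360° = atan2(-0.594, 0.663) = 318.1420°
|p|² = ρ² + z² = 0.89017² + 1.691² = 3.65189
κ = 2ρ / |p|² = 2×0.89017 / 3.65189 = 0.48751
θ = 2·atan2(ρ, z) = 2·atan2(0.89017, 1.691) = 0.96911 rad
ℓ = θ/κ = 0.96911/0.48751 = 1.98787

0.4875 318.14 1.9879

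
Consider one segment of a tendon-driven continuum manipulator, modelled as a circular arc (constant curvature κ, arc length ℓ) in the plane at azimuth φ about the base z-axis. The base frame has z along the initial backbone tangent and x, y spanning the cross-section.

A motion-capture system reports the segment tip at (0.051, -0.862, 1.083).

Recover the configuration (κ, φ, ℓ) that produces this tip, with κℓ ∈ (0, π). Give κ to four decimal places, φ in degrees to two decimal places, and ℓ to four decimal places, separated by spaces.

ρ = √(x²+y²) = √(0.051² + -0.862²) = 0.86351
φ = atan2(y, x) mod 360° = atan2(-0.862, 0.051) = 273.3859°
|p|² = ρ² + z² = 0.86351² + 1.083² = 1.91853
κ = 2ρ / |p|² = 2×0.86351 / 1.91853 = 0.90017
θ = 2·atan2(ρ, z) = 2·atan2(0.86351, 1.083) = 1.34622 rad
ℓ = θ/κ = 1.34622/0.90017 = 1.49551

0.9002 273.39 1.4955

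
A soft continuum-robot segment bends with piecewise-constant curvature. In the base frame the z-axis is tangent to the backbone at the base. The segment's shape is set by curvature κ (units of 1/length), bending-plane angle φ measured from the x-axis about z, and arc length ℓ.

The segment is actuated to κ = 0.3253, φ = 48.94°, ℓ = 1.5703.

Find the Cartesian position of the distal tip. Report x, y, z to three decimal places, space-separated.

θ = κ·ℓ = 0.3253 × 1.5703 = 0.51082 rad
ρ = (1 − cos θ)/κ = (1 − 0.87234)/0.3253 = 0.39242
z = sin θ / κ = 0.48889/0.3253 = 1.50289
x = ρ cos φ = 0.39242 × cos(48.94°) = 0.25776
y = ρ sin φ = 0.39242 × sin(48.94°) = 0.29590

0.258 0.296 1.503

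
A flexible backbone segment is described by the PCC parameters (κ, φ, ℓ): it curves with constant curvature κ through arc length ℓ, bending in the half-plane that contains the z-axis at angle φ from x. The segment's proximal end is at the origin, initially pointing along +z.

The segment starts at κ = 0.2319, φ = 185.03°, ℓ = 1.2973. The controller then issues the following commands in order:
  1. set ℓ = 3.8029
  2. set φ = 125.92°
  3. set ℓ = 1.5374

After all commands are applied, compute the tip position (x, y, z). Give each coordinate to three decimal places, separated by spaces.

initial: κ=0.2319, φ=185.03°, ℓ=1.2973
cmd 1: set ℓ=3.8029 → (κ,φ,ℓ)=(0.2319,185.03°,3.8029) → tip=(-1.5649,-0.1377,3.3288)
cmd 2: set φ=125.92° → (κ,φ,ℓ)=(0.2319,125.92°,3.8029) → tip=(-0.9216,1.2722,3.3288)
cmd 3: set ℓ=1.5374 → (κ,φ,ℓ)=(0.2319,125.92°,1.5374) → tip=(-0.1591,0.2196,1.5050)

-0.159 0.220 1.505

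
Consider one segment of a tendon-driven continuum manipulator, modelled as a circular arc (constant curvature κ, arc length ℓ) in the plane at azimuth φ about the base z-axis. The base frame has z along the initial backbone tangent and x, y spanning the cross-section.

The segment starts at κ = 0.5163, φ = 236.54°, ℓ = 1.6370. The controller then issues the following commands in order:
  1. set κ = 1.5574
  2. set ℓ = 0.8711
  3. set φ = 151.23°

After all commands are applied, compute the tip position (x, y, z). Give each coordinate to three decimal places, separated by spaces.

initial: κ=0.5163, φ=236.54°, ℓ=1.6370
cmd 1: set κ=1.5574 → (κ,φ,ℓ)=(1.5574,236.54°,1.6370) → tip=(-0.6478,-0.9802,0.3584)
cmd 2: set ℓ=0.8711 → (κ,φ,ℓ)=(1.5574,236.54°,0.8711) → tip=(-0.2788,-0.4218,0.6274)
cmd 3: set φ=151.23° → (κ,φ,ℓ)=(1.5574,151.23°,0.8711) → tip=(-0.4432,0.2434,0.6274)

-0.443 0.243 0.627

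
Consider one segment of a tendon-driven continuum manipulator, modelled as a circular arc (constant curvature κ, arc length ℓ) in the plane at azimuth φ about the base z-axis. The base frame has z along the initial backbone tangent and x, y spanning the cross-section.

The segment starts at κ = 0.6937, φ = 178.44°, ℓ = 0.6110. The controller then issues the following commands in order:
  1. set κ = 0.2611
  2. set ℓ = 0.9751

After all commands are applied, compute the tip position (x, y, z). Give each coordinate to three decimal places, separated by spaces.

-0.123 0.003 0.965

initial: κ=0.6937, φ=178.44°, ℓ=0.6110
cmd 1: set κ=0.2611 → (κ,φ,ℓ)=(0.2611,178.44°,0.6110) → tip=(-0.0486,0.0013,0.6084)
cmd 2: set ℓ=0.9751 → (κ,φ,ℓ)=(0.2611,178.44°,0.9751) → tip=(-0.1234,0.0034,0.9646)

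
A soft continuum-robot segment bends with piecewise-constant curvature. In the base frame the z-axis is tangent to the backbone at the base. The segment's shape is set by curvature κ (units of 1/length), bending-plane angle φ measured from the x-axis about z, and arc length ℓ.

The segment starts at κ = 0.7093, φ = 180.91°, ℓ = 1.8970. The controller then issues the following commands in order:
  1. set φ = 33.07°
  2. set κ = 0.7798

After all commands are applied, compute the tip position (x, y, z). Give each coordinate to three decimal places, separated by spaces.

0.976 0.636 1.277

initial: κ=0.7093, φ=180.91°, ℓ=1.8970
cmd 1: set φ=33.07° → (κ,φ,ℓ)=(0.7093,33.07°,1.8970) → tip=(0.9176,0.5975,1.3742)
cmd 2: set κ=0.7798 → (κ,φ,ℓ)=(0.7798,33.07°,1.8970) → tip=(0.9764,0.6358,1.2770)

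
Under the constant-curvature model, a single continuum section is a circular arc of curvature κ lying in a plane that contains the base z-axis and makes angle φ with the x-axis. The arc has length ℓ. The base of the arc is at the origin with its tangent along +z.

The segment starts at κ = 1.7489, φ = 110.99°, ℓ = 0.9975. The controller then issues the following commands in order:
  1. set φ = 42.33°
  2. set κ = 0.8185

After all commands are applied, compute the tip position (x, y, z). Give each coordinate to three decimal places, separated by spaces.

0.285 0.259 0.890

initial: κ=1.7489, φ=110.99°, ℓ=0.9975
cmd 1: set φ=42.33° → (κ,φ,ℓ)=(1.7489,42.33°,0.9975) → tip=(0.4958,0.4516,0.5632)
cmd 2: set κ=0.8185 → (κ,φ,ℓ)=(0.8185,42.33°,0.9975) → tip=(0.2847,0.2593,0.8903)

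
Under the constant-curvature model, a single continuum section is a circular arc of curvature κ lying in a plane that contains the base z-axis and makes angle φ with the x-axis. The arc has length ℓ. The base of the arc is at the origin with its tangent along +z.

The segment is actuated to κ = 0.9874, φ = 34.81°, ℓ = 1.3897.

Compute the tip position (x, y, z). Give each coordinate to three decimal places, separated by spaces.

0.667 0.464 0.993

θ = κ·ℓ = 0.9874 × 1.3897 = 1.37219 rad
ρ = (1 − cos θ)/κ = (1 − 0.19730)/0.9874 = 0.81294
z = sin θ / κ = 0.98034/0.9874 = 0.99285
x = ρ cos φ = 0.81294 × cos(34.81°) = 0.66746
y = ρ sin φ = 0.81294 × sin(34.81°) = 0.46407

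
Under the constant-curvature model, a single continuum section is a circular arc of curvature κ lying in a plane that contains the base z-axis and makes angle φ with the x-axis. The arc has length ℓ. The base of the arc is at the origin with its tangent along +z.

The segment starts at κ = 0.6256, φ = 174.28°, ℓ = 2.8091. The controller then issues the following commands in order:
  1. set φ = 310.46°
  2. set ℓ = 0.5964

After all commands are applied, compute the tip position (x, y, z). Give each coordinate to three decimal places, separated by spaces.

initial: κ=0.6256, φ=174.28°, ℓ=2.8091
cmd 1: set φ=310.46° → (κ,φ,ℓ)=(0.6256,310.46°,2.8091) → tip=(1.2297,-1.4418,1.5707)
cmd 2: set ℓ=0.5964 → (κ,φ,ℓ)=(0.6256,310.46°,0.5964) → tip=(0.0714,-0.0837,0.5827)

0.071 -0.084 0.583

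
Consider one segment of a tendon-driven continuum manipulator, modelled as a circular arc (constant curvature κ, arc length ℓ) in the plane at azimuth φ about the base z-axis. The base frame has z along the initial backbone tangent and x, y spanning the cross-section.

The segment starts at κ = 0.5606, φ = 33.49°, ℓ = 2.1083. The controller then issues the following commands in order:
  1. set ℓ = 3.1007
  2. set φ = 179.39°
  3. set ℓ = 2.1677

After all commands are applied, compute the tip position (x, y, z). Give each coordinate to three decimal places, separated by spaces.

initial: κ=0.5606, φ=33.49°, ℓ=2.1083
cmd 1: set ℓ=3.1007 → (κ,φ,ℓ)=(0.5606,33.49°,3.1007) → tip=(1.7356,1.1483,1.7589)
cmd 2: set φ=179.39° → (κ,φ,ℓ)=(0.5606,179.39°,3.1007) → tip=(-2.0810,0.0222,1.7589)
cmd 3: set ℓ=2.1677 → (κ,φ,ℓ)=(0.5606,179.39°,2.1677) → tip=(-1.1627,0.0124,1.6722)

-1.163 0.012 1.672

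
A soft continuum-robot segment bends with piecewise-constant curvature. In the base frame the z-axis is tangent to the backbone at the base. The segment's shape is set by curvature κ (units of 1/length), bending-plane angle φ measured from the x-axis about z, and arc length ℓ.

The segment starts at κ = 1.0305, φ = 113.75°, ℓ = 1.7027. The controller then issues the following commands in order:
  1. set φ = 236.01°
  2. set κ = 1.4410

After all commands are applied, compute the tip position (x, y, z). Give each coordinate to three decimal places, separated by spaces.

initial: κ=1.0305, φ=113.75°, ℓ=1.7027
cmd 1: set φ=236.01° → (κ,φ,ℓ)=(1.0305,236.01°,1.7027) → tip=(-0.6417,-0.9517,0.9541)
cmd 2: set κ=1.4410 → (κ,φ,ℓ)=(1.4410,236.01°,1.7027) → tip=(-0.6877,-1.0199,0.4407)

-0.688 -1.020 0.441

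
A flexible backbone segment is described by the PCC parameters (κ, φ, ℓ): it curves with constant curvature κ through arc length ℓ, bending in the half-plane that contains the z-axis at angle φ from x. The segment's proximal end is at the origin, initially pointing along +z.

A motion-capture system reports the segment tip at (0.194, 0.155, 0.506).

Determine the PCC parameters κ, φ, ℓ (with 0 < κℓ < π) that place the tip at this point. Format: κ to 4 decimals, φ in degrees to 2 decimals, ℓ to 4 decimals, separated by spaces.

ρ = √(x²+y²) = √(0.194² + 0.155²) = 0.24832
φ = atan2(y, x) mod 360° = atan2(0.155, 0.194) = 38.6238°
|p|² = ρ² + z² = 0.24832² + 0.506² = 0.31770
κ = 2ρ / |p|² = 2×0.24832 / 0.31770 = 1.56323
θ = 2·atan2(ρ, z) = 2·atan2(0.24832, 0.506) = 0.91243 rad
ℓ = θ/κ = 0.91243/1.56323 = 0.58368

1.5632 38.62 0.5837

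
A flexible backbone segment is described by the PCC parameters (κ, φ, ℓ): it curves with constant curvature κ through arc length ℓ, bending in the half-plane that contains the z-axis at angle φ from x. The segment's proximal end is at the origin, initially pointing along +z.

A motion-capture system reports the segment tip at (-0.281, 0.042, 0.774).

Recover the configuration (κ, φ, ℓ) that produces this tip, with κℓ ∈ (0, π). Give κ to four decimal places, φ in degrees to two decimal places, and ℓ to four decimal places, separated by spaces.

0.8359 171.50 0.8418

ρ = √(x²+y²) = √(-0.281² + 0.042²) = 0.28412
φ = atan2(y, x) mod 360° = atan2(0.042, -0.281) = 171.4991°
|p|² = ρ² + z² = 0.28412² + 0.774² = 0.67980
κ = 2ρ / |p|² = 2×0.28412 / 0.67980 = 0.83590
θ = 2·atan2(ρ, z) = 2·atan2(0.28412, 0.774) = 0.70362 rad
ℓ = θ/κ = 0.70362/0.83590 = 0.84176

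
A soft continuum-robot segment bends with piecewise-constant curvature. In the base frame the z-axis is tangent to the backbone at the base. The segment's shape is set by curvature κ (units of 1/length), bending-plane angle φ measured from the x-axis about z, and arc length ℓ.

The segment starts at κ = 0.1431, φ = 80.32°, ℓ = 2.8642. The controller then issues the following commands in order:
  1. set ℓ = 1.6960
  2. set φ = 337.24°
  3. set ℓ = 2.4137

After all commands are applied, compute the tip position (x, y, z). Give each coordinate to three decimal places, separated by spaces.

initial: κ=0.1431, φ=80.32°, ℓ=2.8642
cmd 1: set ℓ=1.6960 → (κ,φ,ℓ)=(0.1431,80.32°,1.6960) → tip=(0.0344,0.2019,1.6794)
cmd 2: set φ=337.24° → (κ,φ,ℓ)=(0.1431,337.24°,1.6960) → tip=(0.1889,-0.0792,1.6794)
cmd 3: set ℓ=2.4137 → (κ,φ,ℓ)=(0.1431,337.24°,2.4137) → tip=(0.3806,-0.1597,2.3660)

0.381 -0.160 2.366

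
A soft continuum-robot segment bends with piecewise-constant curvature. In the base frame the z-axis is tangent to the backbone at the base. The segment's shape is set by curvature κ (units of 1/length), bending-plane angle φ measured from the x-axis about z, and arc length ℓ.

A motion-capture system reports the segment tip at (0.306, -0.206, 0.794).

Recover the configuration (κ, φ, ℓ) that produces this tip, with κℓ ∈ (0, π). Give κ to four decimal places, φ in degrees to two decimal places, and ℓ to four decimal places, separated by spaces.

ρ = √(x²+y²) = √(0.306² + -0.206²) = 0.36888
φ = atan2(y, x) mod 360° = atan2(-0.206, 0.306) = 326.0515°
|p|² = ρ² + z² = 0.36888² + 0.794² = 0.76651
κ = 2ρ / |p|² = 2×0.36888 / 0.76651 = 0.96249
θ = 2·atan2(ρ, z) = 2·atan2(0.36888, 0.794) = 0.86983 rad
ℓ = θ/κ = 0.86983/0.96249 = 0.90373

0.9625 326.05 0.9037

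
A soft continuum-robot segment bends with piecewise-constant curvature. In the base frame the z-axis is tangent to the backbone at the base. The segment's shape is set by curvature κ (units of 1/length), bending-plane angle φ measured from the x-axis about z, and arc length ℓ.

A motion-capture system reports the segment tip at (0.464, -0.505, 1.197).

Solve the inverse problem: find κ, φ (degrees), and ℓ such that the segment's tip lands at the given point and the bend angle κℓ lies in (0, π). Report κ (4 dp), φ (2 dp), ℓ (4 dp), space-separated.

0.7207 312.58 1.4438

ρ = √(x²+y²) = √(0.464² + -0.505²) = 0.68580
φ = atan2(y, x) mod 360° = atan2(-0.505, 0.464) = 312.5772°
|p|² = ρ² + z² = 0.68580² + 1.197² = 1.90313
κ = 2ρ / |p|² = 2×0.68580 / 1.90313 = 0.72071
θ = 2·atan2(ρ, z) = 2·atan2(0.68580, 1.197) = 1.04056 rad
ℓ = θ/κ = 1.04056/0.72071 = 1.44380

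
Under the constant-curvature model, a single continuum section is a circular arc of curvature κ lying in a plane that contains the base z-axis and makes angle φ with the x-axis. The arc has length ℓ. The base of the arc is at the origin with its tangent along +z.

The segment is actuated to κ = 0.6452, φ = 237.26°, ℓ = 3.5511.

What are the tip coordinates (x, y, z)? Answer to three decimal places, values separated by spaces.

θ = κ·ℓ = 0.6452 × 3.5511 = 2.29117 rad
ρ = (1 − cos θ)/κ = (1 − -0.65967)/0.6452 = 2.57233
z = sin θ / κ = 0.75156/0.6452 = 1.16485
x = ρ cos φ = 2.57233 × cos(237.26°) = -1.39119
y = ρ sin φ = 2.57233 × sin(237.26°) = -2.16367

-1.391 -2.164 1.165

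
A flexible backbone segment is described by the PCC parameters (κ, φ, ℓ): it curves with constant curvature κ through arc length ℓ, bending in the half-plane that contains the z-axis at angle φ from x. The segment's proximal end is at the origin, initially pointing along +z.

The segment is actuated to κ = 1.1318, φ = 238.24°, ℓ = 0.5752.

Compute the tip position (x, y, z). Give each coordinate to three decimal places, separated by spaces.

-0.095 -0.154 0.535

θ = κ·ℓ = 1.1318 × 0.5752 = 0.65101 rad
ρ = (1 − cos θ)/κ = (1 − 0.79547)/1.1318 = 0.18071
z = sin θ / κ = 0.60599/1.1318 = 0.53542
x = ρ cos φ = 0.18071 × cos(238.24°) = -0.09512
y = ρ sin φ = 0.18071 × sin(238.24°) = -0.15365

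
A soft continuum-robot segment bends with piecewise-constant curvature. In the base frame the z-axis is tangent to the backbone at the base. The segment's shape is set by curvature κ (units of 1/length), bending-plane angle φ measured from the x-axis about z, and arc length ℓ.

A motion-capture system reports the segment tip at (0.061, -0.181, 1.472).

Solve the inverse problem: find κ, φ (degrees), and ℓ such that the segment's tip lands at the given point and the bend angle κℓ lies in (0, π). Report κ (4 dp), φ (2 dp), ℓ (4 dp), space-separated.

0.1734 288.62 1.4885

ρ = √(x²+y²) = √(0.061² + -0.181²) = 0.19100
φ = atan2(y, x) mod 360° = atan2(-0.181, 0.061) = 288.6247°
|p|² = ρ² + z² = 0.19100² + 1.472² = 2.20327
κ = 2ρ / |p|² = 2×0.19100 / 2.20327 = 0.17338
θ = 2·atan2(ρ, z) = 2·atan2(0.19100, 1.472) = 0.25807 rad
ℓ = θ/κ = 0.25807/0.17338 = 1.48847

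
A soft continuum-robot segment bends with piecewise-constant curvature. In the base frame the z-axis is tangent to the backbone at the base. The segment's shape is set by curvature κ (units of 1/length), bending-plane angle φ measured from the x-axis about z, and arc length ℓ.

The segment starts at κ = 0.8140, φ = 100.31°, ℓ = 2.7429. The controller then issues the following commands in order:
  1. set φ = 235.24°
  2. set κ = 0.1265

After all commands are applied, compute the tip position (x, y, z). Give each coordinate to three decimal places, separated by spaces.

-0.269 -0.387 2.688

initial: κ=0.8140, φ=100.31°, ℓ=2.7429
cmd 1: set φ=235.24° → (κ,φ,ℓ)=(0.8140,235.24°,2.7429) → tip=(-1.1309,-1.6296,0.9691)
cmd 2: set κ=0.1265 → (κ,φ,ℓ)=(0.1265,235.24°,2.7429) → tip=(-0.2686,-0.3870,2.6882)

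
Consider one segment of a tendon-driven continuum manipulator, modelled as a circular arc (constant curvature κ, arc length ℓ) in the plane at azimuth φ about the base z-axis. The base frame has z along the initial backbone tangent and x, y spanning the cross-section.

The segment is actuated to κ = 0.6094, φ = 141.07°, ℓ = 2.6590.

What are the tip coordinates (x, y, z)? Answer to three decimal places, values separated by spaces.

-1.340 1.082 1.639

θ = κ·ℓ = 0.6094 × 2.6590 = 1.62039 rad
ρ = (1 − cos θ)/κ = (1 − -0.04958)/0.6094 = 1.72231
z = sin θ / κ = 0.99877/0.6094 = 1.63894
x = ρ cos φ = 1.72231 × cos(141.07°) = -1.33981
y = ρ sin φ = 1.72231 × sin(141.07°) = 1.08225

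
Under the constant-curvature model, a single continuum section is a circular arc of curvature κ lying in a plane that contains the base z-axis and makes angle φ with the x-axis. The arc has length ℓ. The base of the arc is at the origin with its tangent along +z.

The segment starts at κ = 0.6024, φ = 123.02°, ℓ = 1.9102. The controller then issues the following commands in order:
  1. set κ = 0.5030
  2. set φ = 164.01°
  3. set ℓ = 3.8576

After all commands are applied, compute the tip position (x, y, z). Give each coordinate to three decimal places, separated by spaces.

-2.602 0.745 1.854

initial: κ=0.6024, φ=123.02°, ℓ=1.9102
cmd 1: set κ=0.5030 → (κ,φ,ℓ)=(0.5030,123.02°,1.9102) → tip=(-0.4628,0.7121,1.6296)
cmd 2: set φ=164.01° → (κ,φ,ℓ)=(0.5030,164.01°,1.9102) → tip=(-0.8164,0.2339,1.6296)
cmd 3: set ℓ=3.8576 → (κ,φ,ℓ)=(0.5030,164.01°,3.8576) → tip=(-2.6015,0.7455,1.8538)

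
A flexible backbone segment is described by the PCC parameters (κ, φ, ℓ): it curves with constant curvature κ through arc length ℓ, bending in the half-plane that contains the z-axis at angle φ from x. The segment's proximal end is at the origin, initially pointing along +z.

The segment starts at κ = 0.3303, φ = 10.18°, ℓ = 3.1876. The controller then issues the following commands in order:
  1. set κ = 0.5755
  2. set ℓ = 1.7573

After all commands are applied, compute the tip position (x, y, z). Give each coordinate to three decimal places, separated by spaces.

initial: κ=0.3303, φ=10.18°, ℓ=3.1876
cmd 1: set κ=0.5755 → (κ,φ,ℓ)=(0.5755,10.18°,3.1876) → tip=(2.1560,0.3871,1.6776)
cmd 2: set ℓ=1.7573 → (κ,φ,ℓ)=(0.5755,10.18°,1.7573) → tip=(0.8026,0.1441,1.4727)

0.803 0.144 1.473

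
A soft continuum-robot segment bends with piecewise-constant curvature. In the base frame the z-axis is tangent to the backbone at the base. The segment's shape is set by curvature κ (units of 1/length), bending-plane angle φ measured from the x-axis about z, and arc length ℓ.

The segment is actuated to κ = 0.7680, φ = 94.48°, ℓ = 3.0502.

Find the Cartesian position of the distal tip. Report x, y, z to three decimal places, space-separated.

θ = κ·ℓ = 0.7680 × 3.0502 = 2.34255 rad
ρ = (1 − cos θ)/κ = (1 − -0.69740)/0.7680 = 2.21015
z = sin θ / κ = 0.71669/0.7680 = 0.93319
x = ρ cos φ = 2.21015 × cos(94.48°) = -0.17264
y = ρ sin φ = 2.21015 × sin(94.48°) = 2.20340

-0.173 2.203 0.933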